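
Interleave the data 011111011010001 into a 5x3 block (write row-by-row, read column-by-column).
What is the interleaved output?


Matrix:
  011
  111
  011
  010
  001
Read columns: 010001111011101

010001111011101


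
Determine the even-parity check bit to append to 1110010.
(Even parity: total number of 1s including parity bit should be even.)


Number of 1s in data: 4
Parity bit: 0

0


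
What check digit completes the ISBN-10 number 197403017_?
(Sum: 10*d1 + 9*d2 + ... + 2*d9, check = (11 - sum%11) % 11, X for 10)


Weighted sum: 207
207 mod 11 = 9

Check digit: 2


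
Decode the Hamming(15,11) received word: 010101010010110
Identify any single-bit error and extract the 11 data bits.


Syndrome = 0: no error detected

Data: 00100010110 (no errors)


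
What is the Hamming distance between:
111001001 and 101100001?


XOR: 010101000
Count of 1s: 3

3


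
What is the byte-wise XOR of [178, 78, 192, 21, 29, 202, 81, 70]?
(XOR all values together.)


XOR chain: 178 ^ 78 ^ 192 ^ 21 ^ 29 ^ 202 ^ 81 ^ 70 = 233

233


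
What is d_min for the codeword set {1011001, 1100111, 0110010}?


Comparing all pairs, minimum distance: 4
Can detect 3 errors, correct 1 errors

4


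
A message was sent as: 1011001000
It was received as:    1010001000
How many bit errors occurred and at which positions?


XOR: 0001000000

1 error(s) at position(s): 3


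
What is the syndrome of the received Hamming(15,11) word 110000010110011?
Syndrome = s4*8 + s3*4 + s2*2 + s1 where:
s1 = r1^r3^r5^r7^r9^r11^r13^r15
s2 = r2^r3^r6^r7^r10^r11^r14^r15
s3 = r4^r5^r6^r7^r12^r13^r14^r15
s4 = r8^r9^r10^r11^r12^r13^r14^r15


s1=1, s2=1, s3=0, s4=1

Syndrome = 11 (error at position 11)


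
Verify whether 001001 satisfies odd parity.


Number of 1s: 2

No, parity error (2 ones)


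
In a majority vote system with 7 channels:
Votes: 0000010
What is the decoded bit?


Ones: 1 out of 7
Threshold: 4

0 (1/7 voted 1)


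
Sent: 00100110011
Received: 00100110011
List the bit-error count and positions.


XOR: 00000000000

0 errors (received matches sent)


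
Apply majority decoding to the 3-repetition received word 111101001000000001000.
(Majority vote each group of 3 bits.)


Groups: 111, 101, 001, 000, 000, 001, 000
Majority votes: 1100000

1100000


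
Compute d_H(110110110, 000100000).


XOR: 110010110
Count of 1s: 5

5


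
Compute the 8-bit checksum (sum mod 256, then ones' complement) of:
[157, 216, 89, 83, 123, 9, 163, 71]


Sum = 911 mod 256 = 143
Complement = 112

112


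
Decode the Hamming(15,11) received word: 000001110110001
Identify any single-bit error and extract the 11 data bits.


Syndrome = 7: error at position 7

Data: 00100110001 (corrected bit 7)


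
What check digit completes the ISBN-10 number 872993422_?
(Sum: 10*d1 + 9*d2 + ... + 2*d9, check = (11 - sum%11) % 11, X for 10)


Weighted sum: 317
317 mod 11 = 9

Check digit: 2


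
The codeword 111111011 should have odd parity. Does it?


Number of 1s: 8

No, parity error (8 ones)


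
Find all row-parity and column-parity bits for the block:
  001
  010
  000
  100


Row parities: 1101
Column parities: 111

Row P: 1101, Col P: 111, Corner: 1


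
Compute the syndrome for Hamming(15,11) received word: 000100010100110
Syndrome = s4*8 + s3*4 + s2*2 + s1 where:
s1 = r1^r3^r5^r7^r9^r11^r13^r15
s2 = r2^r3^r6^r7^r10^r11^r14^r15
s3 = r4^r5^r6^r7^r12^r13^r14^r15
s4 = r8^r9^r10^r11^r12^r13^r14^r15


s1=1, s2=0, s3=1, s4=0

Syndrome = 5 (error at position 5)


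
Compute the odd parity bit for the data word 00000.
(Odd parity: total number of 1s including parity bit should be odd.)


Number of 1s in data: 0
Parity bit: 1

1


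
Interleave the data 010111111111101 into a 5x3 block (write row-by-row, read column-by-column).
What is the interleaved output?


Matrix:
  010
  111
  111
  111
  101
Read columns: 011111111001111

011111111001111


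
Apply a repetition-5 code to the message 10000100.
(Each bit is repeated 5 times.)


Each bit -> 5 copies

1111100000000000000000000111110000000000


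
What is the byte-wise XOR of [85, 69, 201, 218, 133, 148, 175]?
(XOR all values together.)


XOR chain: 85 ^ 69 ^ 201 ^ 218 ^ 133 ^ 148 ^ 175 = 189

189


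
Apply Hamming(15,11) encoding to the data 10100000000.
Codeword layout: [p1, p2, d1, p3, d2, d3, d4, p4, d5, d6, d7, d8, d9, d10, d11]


Parity bits: p1=1, p2=0, p3=1, p4=0

101101000000000


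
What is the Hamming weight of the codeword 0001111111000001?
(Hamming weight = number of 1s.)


Counting 1s in 0001111111000001

8


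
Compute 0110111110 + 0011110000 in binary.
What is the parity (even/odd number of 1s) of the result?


0110111110 = 446
0011110000 = 240
Sum = 686 = 1010101110
1s count = 6

even parity (6 ones in 1010101110)


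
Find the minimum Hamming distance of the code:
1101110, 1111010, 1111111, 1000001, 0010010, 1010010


Comparing all pairs, minimum distance: 1
Can detect 0 errors, correct 0 errors

1


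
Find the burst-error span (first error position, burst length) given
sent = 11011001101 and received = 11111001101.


XOR: 00100000000

Burst at position 2, length 1


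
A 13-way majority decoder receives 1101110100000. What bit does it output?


Ones: 6 out of 13
Threshold: 7

0 (6/13 voted 1)


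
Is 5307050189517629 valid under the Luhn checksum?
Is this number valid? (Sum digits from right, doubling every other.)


Luhn sum = 59
59 mod 10 = 9

Invalid (Luhn sum mod 10 = 9)


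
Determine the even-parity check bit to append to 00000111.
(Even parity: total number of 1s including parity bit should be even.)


Number of 1s in data: 3
Parity bit: 1

1


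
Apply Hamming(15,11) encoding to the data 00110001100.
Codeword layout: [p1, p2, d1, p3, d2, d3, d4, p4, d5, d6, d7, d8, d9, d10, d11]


Parity bits: p1=0, p2=0, p3=0, p4=0

000001100001100


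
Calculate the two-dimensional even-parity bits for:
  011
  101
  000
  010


Row parities: 0001
Column parities: 100

Row P: 0001, Col P: 100, Corner: 1


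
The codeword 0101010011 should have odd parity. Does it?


Number of 1s: 5

Yes, parity is correct (5 ones)


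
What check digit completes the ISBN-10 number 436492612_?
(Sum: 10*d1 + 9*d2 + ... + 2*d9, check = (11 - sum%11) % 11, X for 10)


Weighted sum: 238
238 mod 11 = 7

Check digit: 4


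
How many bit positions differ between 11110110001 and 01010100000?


XOR: 10100010001
Count of 1s: 4

4


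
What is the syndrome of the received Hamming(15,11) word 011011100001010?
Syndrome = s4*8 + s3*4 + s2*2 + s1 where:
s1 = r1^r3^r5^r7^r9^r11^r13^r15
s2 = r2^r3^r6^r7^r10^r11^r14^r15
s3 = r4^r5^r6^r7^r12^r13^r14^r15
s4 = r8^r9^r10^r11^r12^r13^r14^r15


s1=1, s2=1, s3=1, s4=0

Syndrome = 7 (error at position 7)


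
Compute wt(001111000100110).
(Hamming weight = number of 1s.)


Counting 1s in 001111000100110

7


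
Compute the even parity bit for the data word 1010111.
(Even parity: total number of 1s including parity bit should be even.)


Number of 1s in data: 5
Parity bit: 1

1


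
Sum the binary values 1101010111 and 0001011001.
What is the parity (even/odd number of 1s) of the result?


1101010111 = 855
0001011001 = 89
Sum = 944 = 1110110000
1s count = 5

odd parity (5 ones in 1110110000)


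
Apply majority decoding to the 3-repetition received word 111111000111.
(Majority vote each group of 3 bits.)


Groups: 111, 111, 000, 111
Majority votes: 1101

1101


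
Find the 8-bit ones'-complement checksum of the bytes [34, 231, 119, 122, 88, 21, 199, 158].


Sum = 972 mod 256 = 204
Complement = 51

51


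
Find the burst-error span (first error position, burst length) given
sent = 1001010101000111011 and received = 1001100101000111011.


XOR: 0000110000000000000

Burst at position 4, length 2


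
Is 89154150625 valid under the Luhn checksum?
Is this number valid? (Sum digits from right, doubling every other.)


Luhn sum = 45
45 mod 10 = 5

Invalid (Luhn sum mod 10 = 5)


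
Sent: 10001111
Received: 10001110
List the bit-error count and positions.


XOR: 00000001

1 error(s) at position(s): 7


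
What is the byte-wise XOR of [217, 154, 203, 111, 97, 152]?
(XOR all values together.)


XOR chain: 217 ^ 154 ^ 203 ^ 111 ^ 97 ^ 152 = 30

30


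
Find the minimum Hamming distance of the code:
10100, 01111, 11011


Comparing all pairs, minimum distance: 2
Can detect 1 errors, correct 0 errors

2


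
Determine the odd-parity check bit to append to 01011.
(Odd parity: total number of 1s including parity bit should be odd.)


Number of 1s in data: 3
Parity bit: 0

0


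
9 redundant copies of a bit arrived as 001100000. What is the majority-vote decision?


Ones: 2 out of 9
Threshold: 5

0 (2/9 voted 1)


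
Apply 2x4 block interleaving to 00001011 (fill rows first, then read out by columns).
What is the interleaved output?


Matrix:
  0000
  1011
Read columns: 01000101

01000101


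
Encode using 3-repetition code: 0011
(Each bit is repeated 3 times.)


Each bit -> 3 copies

000000111111


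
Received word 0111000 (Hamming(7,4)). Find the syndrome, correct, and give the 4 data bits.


Syndrome = 5: error at position 5

Data: 1100 (corrected bit 5)


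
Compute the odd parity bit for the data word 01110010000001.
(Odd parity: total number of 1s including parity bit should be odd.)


Number of 1s in data: 5
Parity bit: 0

0


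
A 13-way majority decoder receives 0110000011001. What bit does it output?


Ones: 5 out of 13
Threshold: 7

0 (5/13 voted 1)


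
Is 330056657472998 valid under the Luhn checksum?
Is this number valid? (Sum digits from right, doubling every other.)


Luhn sum = 76
76 mod 10 = 6

Invalid (Luhn sum mod 10 = 6)


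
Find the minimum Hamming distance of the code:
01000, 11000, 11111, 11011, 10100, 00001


Comparing all pairs, minimum distance: 1
Can detect 0 errors, correct 0 errors

1


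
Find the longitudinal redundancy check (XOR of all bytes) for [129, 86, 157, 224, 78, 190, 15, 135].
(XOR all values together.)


XOR chain: 129 ^ 86 ^ 157 ^ 224 ^ 78 ^ 190 ^ 15 ^ 135 = 210

210


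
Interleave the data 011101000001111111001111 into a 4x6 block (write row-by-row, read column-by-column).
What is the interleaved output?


Matrix:
  011101
  000001
  111111
  001111
Read columns: 001010101011101100111111

001010101011101100111111


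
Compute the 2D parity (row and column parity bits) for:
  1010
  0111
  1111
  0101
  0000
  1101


Row parities: 010001
Column parities: 1010

Row P: 010001, Col P: 1010, Corner: 0


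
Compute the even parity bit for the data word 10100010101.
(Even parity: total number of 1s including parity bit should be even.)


Number of 1s in data: 5
Parity bit: 1

1


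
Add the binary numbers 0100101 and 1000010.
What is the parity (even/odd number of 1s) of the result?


0100101 = 37
1000010 = 66
Sum = 103 = 1100111
1s count = 5

odd parity (5 ones in 1100111)


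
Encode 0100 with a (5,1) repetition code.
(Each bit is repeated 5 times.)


Each bit -> 5 copies

00000111110000000000


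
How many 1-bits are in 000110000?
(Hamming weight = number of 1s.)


Counting 1s in 000110000

2


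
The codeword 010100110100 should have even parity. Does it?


Number of 1s: 5

No, parity error (5 ones)


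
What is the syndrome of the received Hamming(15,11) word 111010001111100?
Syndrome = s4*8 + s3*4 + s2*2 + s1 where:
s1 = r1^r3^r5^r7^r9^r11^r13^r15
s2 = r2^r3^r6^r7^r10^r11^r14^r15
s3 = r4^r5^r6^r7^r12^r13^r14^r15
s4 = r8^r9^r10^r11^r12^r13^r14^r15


s1=0, s2=0, s3=1, s4=1

Syndrome = 12 (error at position 12)


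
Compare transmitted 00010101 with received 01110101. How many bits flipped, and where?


XOR: 01100000

2 error(s) at position(s): 1, 2


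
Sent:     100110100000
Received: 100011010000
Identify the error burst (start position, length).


XOR: 000101110000

Burst at position 3, length 5


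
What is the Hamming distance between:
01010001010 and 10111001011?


XOR: 11101000001
Count of 1s: 5

5


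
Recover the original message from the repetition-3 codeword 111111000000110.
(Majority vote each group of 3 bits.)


Groups: 111, 111, 000, 000, 110
Majority votes: 11001

11001


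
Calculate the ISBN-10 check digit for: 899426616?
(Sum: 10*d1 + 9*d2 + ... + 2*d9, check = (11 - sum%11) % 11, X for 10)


Weighted sum: 342
342 mod 11 = 1

Check digit: X


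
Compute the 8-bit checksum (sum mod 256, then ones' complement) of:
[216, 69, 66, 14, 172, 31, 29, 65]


Sum = 662 mod 256 = 150
Complement = 105

105


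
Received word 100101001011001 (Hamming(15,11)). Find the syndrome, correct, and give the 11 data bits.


Syndrome = 2: error at position 2

Data: 00101011001 (corrected bit 2)


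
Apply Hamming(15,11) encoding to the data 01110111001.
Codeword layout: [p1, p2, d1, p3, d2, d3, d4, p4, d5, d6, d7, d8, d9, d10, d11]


Parity bits: p1=0, p2=1, p3=1, p4=0

010111100111001


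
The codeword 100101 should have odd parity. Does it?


Number of 1s: 3

Yes, parity is correct (3 ones)


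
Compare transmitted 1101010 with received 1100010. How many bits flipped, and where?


XOR: 0001000

1 error(s) at position(s): 3


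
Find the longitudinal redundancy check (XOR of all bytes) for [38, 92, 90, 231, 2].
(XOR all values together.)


XOR chain: 38 ^ 92 ^ 90 ^ 231 ^ 2 = 197

197


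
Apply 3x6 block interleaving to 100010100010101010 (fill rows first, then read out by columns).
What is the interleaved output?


Matrix:
  100010
  100010
  101010
Read columns: 111000001000111000

111000001000111000


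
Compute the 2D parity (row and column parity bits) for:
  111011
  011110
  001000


Row parities: 101
Column parities: 101101

Row P: 101, Col P: 101101, Corner: 0


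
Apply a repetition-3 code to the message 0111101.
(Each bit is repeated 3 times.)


Each bit -> 3 copies

000111111111111000111


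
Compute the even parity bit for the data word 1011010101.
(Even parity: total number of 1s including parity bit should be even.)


Number of 1s in data: 6
Parity bit: 0

0


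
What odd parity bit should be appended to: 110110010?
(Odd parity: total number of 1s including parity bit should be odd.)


Number of 1s in data: 5
Parity bit: 0

0


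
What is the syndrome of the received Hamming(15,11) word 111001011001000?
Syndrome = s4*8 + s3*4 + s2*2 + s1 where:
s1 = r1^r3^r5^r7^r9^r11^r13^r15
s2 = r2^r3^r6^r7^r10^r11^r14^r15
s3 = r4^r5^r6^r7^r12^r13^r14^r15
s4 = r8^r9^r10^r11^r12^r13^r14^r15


s1=1, s2=1, s3=0, s4=1

Syndrome = 11 (error at position 11)


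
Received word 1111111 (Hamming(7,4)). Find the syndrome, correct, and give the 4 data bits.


Syndrome = 0: no error detected

Data: 1111 (no errors)


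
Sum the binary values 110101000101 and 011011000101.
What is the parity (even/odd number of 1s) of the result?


110101000101 = 3397
011011000101 = 1733
Sum = 5130 = 1010000001010
1s count = 4

even parity (4 ones in 1010000001010)


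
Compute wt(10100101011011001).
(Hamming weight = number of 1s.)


Counting 1s in 10100101011011001

9


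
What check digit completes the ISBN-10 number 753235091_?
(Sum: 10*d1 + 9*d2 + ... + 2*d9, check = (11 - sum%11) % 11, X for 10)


Weighted sum: 225
225 mod 11 = 5

Check digit: 6


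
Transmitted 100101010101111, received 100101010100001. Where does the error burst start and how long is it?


XOR: 000000000001110

Burst at position 11, length 3


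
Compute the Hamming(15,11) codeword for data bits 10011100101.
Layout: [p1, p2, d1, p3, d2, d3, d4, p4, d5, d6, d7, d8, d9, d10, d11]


Parity bits: p1=1, p2=0, p3=1, p4=0

101100101100101


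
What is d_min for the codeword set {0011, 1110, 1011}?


Comparing all pairs, minimum distance: 1
Can detect 0 errors, correct 0 errors

1


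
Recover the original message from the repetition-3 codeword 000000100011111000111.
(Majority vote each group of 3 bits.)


Groups: 000, 000, 100, 011, 111, 000, 111
Majority votes: 0001101

0001101


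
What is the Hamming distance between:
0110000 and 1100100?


XOR: 1010100
Count of 1s: 3

3


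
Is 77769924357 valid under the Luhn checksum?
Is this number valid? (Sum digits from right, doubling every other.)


Luhn sum = 61
61 mod 10 = 1

Invalid (Luhn sum mod 10 = 1)


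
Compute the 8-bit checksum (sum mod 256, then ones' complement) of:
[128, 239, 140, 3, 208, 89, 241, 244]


Sum = 1292 mod 256 = 12
Complement = 243

243


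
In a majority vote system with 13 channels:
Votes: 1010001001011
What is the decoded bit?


Ones: 6 out of 13
Threshold: 7

0 (6/13 voted 1)


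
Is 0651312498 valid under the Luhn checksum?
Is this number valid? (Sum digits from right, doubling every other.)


Luhn sum = 40
40 mod 10 = 0

Valid (Luhn sum mod 10 = 0)


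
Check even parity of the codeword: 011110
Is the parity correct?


Number of 1s: 4

Yes, parity is correct (4 ones)


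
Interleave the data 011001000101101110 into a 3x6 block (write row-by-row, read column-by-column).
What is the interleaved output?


Matrix:
  011001
  000101
  101110
Read columns: 001100101011001110

001100101011001110


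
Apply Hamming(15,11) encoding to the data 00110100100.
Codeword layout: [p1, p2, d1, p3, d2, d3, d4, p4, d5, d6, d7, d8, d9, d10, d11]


Parity bits: p1=0, p2=1, p3=1, p4=0

010101100100100


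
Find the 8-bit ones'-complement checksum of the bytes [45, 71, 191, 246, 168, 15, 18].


Sum = 754 mod 256 = 242
Complement = 13

13


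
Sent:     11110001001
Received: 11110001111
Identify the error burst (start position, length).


XOR: 00000000110

Burst at position 8, length 2


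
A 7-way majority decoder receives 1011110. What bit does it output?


Ones: 5 out of 7
Threshold: 4

1 (5/7 voted 1)


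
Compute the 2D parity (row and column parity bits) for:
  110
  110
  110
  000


Row parities: 0000
Column parities: 110

Row P: 0000, Col P: 110, Corner: 0


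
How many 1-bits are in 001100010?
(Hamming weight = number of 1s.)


Counting 1s in 001100010

3


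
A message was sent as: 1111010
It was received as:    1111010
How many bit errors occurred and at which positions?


XOR: 0000000

0 errors (received matches sent)


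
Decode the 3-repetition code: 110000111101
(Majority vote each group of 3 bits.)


Groups: 110, 000, 111, 101
Majority votes: 1011

1011


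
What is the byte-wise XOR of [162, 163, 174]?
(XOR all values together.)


XOR chain: 162 ^ 163 ^ 174 = 175

175


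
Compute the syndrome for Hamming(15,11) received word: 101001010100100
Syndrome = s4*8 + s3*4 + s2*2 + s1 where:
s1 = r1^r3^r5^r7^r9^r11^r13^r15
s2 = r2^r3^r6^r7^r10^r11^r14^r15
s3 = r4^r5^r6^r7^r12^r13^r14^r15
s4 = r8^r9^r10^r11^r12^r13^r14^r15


s1=1, s2=1, s3=0, s4=1

Syndrome = 11 (error at position 11)


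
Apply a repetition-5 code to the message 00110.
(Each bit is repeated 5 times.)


Each bit -> 5 copies

0000000000111111111100000


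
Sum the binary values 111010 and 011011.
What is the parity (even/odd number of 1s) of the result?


111010 = 58
011011 = 27
Sum = 85 = 1010101
1s count = 4

even parity (4 ones in 1010101)


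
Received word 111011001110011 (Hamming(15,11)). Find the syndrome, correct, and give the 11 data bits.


Syndrome = 10: error at position 10

Data: 11101010011 (corrected bit 10)


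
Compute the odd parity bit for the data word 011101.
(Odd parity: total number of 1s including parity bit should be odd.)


Number of 1s in data: 4
Parity bit: 1

1


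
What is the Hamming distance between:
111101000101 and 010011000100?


XOR: 101110000001
Count of 1s: 5

5


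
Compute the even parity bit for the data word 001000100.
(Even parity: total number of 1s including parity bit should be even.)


Number of 1s in data: 2
Parity bit: 0

0


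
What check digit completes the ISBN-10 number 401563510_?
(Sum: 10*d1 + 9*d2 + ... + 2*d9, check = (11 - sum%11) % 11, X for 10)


Weighted sum: 157
157 mod 11 = 3

Check digit: 8


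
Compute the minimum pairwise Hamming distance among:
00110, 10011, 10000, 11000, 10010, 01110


Comparing all pairs, minimum distance: 1
Can detect 0 errors, correct 0 errors

1


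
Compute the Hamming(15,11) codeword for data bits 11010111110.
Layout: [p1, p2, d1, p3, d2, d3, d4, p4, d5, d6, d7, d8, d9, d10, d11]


Parity bits: p1=1, p2=1, p3=1, p4=1

111110110111110


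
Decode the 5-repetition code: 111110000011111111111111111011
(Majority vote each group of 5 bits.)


Groups: 11111, 00000, 11111, 11111, 11111, 11011
Majority votes: 101111

101111


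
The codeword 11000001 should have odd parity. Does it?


Number of 1s: 3

Yes, parity is correct (3 ones)


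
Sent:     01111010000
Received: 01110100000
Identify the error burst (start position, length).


XOR: 00001110000

Burst at position 4, length 3


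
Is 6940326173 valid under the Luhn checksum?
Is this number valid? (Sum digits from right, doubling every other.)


Luhn sum = 40
40 mod 10 = 0

Valid (Luhn sum mod 10 = 0)


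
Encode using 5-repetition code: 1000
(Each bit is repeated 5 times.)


Each bit -> 5 copies

11111000000000000000


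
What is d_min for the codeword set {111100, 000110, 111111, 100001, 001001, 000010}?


Comparing all pairs, minimum distance: 1
Can detect 0 errors, correct 0 errors

1


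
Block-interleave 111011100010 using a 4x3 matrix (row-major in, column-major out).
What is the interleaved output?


Matrix:
  111
  011
  100
  010
Read columns: 101011011100

101011011100


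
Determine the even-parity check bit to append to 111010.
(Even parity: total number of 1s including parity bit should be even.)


Number of 1s in data: 4
Parity bit: 0

0


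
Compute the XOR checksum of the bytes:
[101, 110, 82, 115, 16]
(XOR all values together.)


XOR chain: 101 ^ 110 ^ 82 ^ 115 ^ 16 = 58

58


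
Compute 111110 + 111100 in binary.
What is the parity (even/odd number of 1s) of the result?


111110 = 62
111100 = 60
Sum = 122 = 1111010
1s count = 5

odd parity (5 ones in 1111010)


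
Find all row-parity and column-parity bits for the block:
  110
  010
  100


Row parities: 011
Column parities: 000

Row P: 011, Col P: 000, Corner: 0


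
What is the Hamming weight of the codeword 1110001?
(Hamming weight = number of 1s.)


Counting 1s in 1110001

4


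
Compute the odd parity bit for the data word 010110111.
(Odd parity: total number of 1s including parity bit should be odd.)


Number of 1s in data: 6
Parity bit: 1

1


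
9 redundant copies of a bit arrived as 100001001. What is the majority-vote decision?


Ones: 3 out of 9
Threshold: 5

0 (3/9 voted 1)


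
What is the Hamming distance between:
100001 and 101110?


XOR: 001111
Count of 1s: 4

4


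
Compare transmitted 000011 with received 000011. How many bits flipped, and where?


XOR: 000000

0 errors (received matches sent)


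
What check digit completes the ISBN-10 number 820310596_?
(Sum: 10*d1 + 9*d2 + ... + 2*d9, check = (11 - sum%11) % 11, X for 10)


Weighted sum: 184
184 mod 11 = 8

Check digit: 3


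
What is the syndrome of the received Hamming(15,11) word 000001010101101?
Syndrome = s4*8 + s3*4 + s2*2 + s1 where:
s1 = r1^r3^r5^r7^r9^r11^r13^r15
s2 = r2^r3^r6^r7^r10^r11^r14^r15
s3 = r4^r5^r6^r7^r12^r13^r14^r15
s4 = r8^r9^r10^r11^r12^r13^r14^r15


s1=0, s2=1, s3=0, s4=1

Syndrome = 10 (error at position 10)


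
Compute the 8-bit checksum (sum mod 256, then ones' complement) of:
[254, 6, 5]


Sum = 265 mod 256 = 9
Complement = 246

246


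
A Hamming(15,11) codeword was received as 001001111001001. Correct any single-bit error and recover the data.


Syndrome = 0: no error detected

Data: 10111001001 (no errors)


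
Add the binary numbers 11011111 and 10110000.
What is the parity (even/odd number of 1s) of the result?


11011111 = 223
10110000 = 176
Sum = 399 = 110001111
1s count = 6

even parity (6 ones in 110001111)


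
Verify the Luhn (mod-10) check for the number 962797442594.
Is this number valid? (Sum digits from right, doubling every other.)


Luhn sum = 76
76 mod 10 = 6

Invalid (Luhn sum mod 10 = 6)


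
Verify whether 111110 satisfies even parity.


Number of 1s: 5

No, parity error (5 ones)


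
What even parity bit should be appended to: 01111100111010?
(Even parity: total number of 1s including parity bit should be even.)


Number of 1s in data: 9
Parity bit: 1

1


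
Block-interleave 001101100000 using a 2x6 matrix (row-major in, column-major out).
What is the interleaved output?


Matrix:
  001101
  100000
Read columns: 010010100010

010010100010


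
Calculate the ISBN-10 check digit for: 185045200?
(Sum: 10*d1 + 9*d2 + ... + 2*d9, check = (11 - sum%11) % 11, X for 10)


Weighted sum: 179
179 mod 11 = 3

Check digit: 8


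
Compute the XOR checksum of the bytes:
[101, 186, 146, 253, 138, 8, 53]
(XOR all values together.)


XOR chain: 101 ^ 186 ^ 146 ^ 253 ^ 138 ^ 8 ^ 53 = 7

7


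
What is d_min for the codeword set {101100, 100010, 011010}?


Comparing all pairs, minimum distance: 3
Can detect 2 errors, correct 1 errors

3


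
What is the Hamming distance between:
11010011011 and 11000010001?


XOR: 00010001010
Count of 1s: 3

3


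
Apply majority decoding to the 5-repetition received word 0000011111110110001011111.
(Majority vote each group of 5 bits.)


Groups: 00000, 11111, 11011, 00010, 11111
Majority votes: 01101

01101


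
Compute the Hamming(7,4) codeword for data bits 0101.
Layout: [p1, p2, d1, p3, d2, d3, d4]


Parity bits: p1=0, p2=1, p3=0

0100101


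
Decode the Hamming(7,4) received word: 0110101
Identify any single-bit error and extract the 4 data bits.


Syndrome = 3: error at position 3

Data: 0101 (corrected bit 3)


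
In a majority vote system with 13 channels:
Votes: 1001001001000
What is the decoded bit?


Ones: 4 out of 13
Threshold: 7

0 (4/13 voted 1)


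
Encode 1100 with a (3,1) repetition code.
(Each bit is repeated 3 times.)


Each bit -> 3 copies

111111000000


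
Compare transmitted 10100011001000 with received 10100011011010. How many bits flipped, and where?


XOR: 00000000010010

2 error(s) at position(s): 9, 12


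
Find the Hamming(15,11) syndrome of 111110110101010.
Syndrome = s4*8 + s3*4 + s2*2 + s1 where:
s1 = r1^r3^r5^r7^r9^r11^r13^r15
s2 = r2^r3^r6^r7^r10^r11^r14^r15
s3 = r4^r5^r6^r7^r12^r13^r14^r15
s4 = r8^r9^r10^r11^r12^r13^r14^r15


s1=0, s2=1, s3=1, s4=0

Syndrome = 6 (error at position 6)


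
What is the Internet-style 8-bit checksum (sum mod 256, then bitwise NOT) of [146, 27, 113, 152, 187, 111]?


Sum = 736 mod 256 = 224
Complement = 31

31


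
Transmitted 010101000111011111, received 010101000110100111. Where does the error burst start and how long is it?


XOR: 000000000001111000

Burst at position 11, length 4


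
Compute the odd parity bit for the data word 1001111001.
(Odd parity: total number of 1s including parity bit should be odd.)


Number of 1s in data: 6
Parity bit: 1

1


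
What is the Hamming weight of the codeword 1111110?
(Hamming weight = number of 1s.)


Counting 1s in 1111110

6


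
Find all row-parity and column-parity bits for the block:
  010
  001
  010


Row parities: 111
Column parities: 001

Row P: 111, Col P: 001, Corner: 1


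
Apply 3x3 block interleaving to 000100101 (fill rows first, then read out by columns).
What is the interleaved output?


Matrix:
  000
  100
  101
Read columns: 011000001

011000001


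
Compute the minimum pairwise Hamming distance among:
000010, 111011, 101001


Comparing all pairs, minimum distance: 2
Can detect 1 errors, correct 0 errors

2


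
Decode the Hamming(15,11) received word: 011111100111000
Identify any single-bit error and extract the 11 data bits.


Syndrome = 12: error at position 12

Data: 11110110000 (corrected bit 12)


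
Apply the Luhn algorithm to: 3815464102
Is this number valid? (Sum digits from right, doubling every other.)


Luhn sum = 46
46 mod 10 = 6

Invalid (Luhn sum mod 10 = 6)


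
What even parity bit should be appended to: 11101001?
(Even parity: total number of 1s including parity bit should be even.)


Number of 1s in data: 5
Parity bit: 1

1


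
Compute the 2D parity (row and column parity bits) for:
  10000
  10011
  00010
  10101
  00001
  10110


Row parities: 111111
Column parities: 00011

Row P: 111111, Col P: 00011, Corner: 0


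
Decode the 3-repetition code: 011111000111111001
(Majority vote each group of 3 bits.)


Groups: 011, 111, 000, 111, 111, 001
Majority votes: 110110

110110


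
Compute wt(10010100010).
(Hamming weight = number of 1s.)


Counting 1s in 10010100010

4


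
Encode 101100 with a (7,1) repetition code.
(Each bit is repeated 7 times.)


Each bit -> 7 copies

111111100000001111111111111100000000000000


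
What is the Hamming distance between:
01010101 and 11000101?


XOR: 10010000
Count of 1s: 2

2


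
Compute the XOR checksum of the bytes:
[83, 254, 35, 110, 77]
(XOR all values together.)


XOR chain: 83 ^ 254 ^ 35 ^ 110 ^ 77 = 173

173


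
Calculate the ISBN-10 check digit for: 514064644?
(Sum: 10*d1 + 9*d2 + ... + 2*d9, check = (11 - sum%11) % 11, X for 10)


Weighted sum: 191
191 mod 11 = 4

Check digit: 7


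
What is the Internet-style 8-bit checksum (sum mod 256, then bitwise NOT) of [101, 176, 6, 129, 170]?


Sum = 582 mod 256 = 70
Complement = 185

185


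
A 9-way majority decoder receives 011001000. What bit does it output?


Ones: 3 out of 9
Threshold: 5

0 (3/9 voted 1)


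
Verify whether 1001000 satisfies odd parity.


Number of 1s: 2

No, parity error (2 ones)


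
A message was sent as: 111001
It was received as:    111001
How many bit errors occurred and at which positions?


XOR: 000000

0 errors (received matches sent)


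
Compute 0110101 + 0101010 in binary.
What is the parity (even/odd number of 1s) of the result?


0110101 = 53
0101010 = 42
Sum = 95 = 1011111
1s count = 6

even parity (6 ones in 1011111)


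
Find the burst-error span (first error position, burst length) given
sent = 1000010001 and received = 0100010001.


XOR: 1100000000

Burst at position 0, length 2


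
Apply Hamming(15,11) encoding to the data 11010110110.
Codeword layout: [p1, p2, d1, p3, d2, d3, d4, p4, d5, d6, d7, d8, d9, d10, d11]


Parity bits: p1=1, p2=1, p3=0, p4=0

111010100110110


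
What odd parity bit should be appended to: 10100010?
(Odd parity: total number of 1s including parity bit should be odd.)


Number of 1s in data: 3
Parity bit: 0

0


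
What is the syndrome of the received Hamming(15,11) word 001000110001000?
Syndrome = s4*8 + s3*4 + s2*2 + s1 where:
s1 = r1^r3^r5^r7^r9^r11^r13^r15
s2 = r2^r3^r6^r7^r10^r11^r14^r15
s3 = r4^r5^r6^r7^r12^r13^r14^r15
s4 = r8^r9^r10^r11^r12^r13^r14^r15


s1=0, s2=0, s3=0, s4=0

Syndrome = 0 (no error)


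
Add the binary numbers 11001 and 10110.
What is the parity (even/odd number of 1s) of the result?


11001 = 25
10110 = 22
Sum = 47 = 101111
1s count = 5

odd parity (5 ones in 101111)


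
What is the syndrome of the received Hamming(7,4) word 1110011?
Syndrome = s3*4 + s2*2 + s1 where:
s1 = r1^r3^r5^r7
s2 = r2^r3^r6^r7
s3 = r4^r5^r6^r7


s1=1, s2=0, s3=0

Syndrome = 1 (error at position 1)


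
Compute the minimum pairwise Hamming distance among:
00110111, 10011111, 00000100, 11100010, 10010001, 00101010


Comparing all pairs, minimum distance: 3
Can detect 2 errors, correct 1 errors

3


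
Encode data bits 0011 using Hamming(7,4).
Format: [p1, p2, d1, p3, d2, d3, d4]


Parity bits: p1=1, p2=0, p3=0

1000011


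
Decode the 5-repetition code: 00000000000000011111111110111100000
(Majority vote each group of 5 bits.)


Groups: 00000, 00000, 00000, 11111, 11111, 01111, 00000
Majority votes: 0001110

0001110


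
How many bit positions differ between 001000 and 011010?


XOR: 010010
Count of 1s: 2

2


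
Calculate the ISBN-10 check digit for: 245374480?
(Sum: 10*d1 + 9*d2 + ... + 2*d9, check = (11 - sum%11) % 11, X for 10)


Weighted sum: 219
219 mod 11 = 10

Check digit: 1


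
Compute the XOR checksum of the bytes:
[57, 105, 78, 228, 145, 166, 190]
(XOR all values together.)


XOR chain: 57 ^ 105 ^ 78 ^ 228 ^ 145 ^ 166 ^ 190 = 115

115


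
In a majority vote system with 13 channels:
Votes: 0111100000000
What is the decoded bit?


Ones: 4 out of 13
Threshold: 7

0 (4/13 voted 1)


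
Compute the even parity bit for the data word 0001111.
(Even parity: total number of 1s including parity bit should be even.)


Number of 1s in data: 4
Parity bit: 0

0


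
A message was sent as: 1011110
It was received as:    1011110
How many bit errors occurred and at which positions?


XOR: 0000000

0 errors (received matches sent)


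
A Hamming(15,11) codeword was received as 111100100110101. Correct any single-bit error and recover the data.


Syndrome = 0: no error detected

Data: 10010110101 (no errors)


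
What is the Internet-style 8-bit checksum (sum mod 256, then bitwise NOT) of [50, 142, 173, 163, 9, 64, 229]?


Sum = 830 mod 256 = 62
Complement = 193

193


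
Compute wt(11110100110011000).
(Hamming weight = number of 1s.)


Counting 1s in 11110100110011000

9


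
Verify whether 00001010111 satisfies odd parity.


Number of 1s: 5

Yes, parity is correct (5 ones)


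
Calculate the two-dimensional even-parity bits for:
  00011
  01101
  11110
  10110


Row parities: 0101
Column parities: 00110

Row P: 0101, Col P: 00110, Corner: 0


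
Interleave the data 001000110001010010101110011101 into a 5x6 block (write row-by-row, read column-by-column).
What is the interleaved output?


Matrix:
  001000
  110001
  010010
  101110
  011101
Read columns: 010100110110011000110011001001

010100110110011000110011001001


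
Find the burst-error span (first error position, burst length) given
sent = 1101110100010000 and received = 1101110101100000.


XOR: 0000000001110000

Burst at position 9, length 3


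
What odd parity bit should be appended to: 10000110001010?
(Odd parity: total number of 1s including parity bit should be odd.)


Number of 1s in data: 5
Parity bit: 0

0


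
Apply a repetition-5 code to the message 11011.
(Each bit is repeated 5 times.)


Each bit -> 5 copies

1111111111000001111111111


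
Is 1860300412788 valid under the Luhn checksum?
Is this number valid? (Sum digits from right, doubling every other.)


Luhn sum = 52
52 mod 10 = 2

Invalid (Luhn sum mod 10 = 2)


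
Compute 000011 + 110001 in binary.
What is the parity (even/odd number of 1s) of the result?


000011 = 3
110001 = 49
Sum = 52 = 110100
1s count = 3

odd parity (3 ones in 110100)


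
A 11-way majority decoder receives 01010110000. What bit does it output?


Ones: 4 out of 11
Threshold: 6

0 (4/11 voted 1)


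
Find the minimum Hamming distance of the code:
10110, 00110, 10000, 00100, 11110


Comparing all pairs, minimum distance: 1
Can detect 0 errors, correct 0 errors

1


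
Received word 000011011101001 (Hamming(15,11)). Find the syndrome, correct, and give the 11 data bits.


Syndrome = 11: error at position 11

Data: 01101111001 (corrected bit 11)


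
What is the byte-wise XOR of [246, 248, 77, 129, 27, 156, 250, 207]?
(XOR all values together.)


XOR chain: 246 ^ 248 ^ 77 ^ 129 ^ 27 ^ 156 ^ 250 ^ 207 = 112

112


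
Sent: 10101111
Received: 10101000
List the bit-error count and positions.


XOR: 00000111

3 error(s) at position(s): 5, 6, 7


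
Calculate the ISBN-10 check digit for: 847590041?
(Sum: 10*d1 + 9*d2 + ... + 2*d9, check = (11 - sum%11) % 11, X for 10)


Weighted sum: 275
275 mod 11 = 0

Check digit: 0


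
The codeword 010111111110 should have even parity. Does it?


Number of 1s: 9

No, parity error (9 ones)


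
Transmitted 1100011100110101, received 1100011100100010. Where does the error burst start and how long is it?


XOR: 0000000000010111

Burst at position 11, length 5


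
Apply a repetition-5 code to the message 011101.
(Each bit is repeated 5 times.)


Each bit -> 5 copies

000001111111111111110000011111


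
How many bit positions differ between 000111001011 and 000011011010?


XOR: 000100010001
Count of 1s: 3

3


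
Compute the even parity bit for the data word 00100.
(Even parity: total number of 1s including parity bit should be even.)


Number of 1s in data: 1
Parity bit: 1

1


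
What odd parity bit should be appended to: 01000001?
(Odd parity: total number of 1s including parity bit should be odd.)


Number of 1s in data: 2
Parity bit: 1

1


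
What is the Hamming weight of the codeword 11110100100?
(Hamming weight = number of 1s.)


Counting 1s in 11110100100

6


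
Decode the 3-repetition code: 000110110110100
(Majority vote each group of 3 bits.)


Groups: 000, 110, 110, 110, 100
Majority votes: 01110

01110


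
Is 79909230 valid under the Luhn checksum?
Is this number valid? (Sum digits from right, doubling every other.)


Luhn sum = 40
40 mod 10 = 0

Valid (Luhn sum mod 10 = 0)


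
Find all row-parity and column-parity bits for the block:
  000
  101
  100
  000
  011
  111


Row parities: 001001
Column parities: 101

Row P: 001001, Col P: 101, Corner: 0


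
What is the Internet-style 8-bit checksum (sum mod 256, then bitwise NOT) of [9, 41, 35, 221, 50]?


Sum = 356 mod 256 = 100
Complement = 155

155


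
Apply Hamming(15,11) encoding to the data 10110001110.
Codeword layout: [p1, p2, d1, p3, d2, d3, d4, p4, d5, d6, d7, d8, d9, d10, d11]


Parity bits: p1=1, p2=0, p3=1, p4=1

101101110001110


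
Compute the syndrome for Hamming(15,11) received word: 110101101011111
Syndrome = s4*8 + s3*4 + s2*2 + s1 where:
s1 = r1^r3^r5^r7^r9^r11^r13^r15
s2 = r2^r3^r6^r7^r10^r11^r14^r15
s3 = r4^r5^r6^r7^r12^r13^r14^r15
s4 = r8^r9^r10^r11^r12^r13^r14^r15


s1=0, s2=0, s3=1, s4=0

Syndrome = 4 (error at position 4)


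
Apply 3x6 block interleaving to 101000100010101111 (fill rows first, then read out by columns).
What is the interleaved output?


Matrix:
  101000
  100010
  101111
Read columns: 111000101001011001

111000101001011001


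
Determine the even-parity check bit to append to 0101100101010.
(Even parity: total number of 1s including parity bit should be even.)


Number of 1s in data: 6
Parity bit: 0

0


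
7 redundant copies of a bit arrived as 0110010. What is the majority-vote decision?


Ones: 3 out of 7
Threshold: 4

0 (3/7 voted 1)


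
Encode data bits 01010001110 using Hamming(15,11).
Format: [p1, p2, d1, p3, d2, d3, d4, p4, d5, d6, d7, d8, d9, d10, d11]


Parity bits: p1=1, p2=0, p3=1, p4=1

100110110001110


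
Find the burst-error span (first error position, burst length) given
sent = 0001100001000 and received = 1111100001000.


XOR: 1110000000000

Burst at position 0, length 3


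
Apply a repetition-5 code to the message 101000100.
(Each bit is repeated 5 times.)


Each bit -> 5 copies

111110000011111000000000000000111110000000000


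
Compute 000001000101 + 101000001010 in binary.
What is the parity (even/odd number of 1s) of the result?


000001000101 = 69
101000001010 = 2570
Sum = 2639 = 101001001111
1s count = 7

odd parity (7 ones in 101001001111)
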